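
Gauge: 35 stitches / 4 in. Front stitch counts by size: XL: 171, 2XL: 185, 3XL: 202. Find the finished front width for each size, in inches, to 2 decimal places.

35/4 = 8.75 sts per in.
XL: 171 / 8.75 = 19.543 → 19.54 in.
2XL: 185 / 8.75 = 21.143 → 21.14 in.
3XL: 202 / 8.75 = 23.086 → 23.09 in.

XL 19.54 inches; 2XL 21.14 inches; 3XL 23.09 inches.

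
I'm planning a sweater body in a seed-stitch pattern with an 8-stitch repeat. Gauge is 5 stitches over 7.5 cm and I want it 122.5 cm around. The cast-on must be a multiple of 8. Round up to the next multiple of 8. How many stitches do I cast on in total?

5 / 7.5 = 0.667 sts per cm.
122.5 × 0.667 = 81.67 sts.
Next multiple of 8: 88.

Cast on 88 stitches.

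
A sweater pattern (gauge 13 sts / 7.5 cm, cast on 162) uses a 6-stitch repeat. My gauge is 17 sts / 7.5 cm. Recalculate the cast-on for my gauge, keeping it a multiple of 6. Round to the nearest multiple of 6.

210 stitches.

162 × 17 / 13 = 211.85.
Nearest multiple of 6: 210.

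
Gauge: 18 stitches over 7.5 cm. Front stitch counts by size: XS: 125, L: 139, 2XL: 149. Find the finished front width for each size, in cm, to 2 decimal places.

18/7.5 = 2.4 sts per cm.
XS: 125 / 2.4 = 52.083 → 52.08 cm.
L: 139 / 2.4 = 57.917 → 57.92 cm.
2XL: 149 / 2.4 = 62.083 → 62.08 cm.

XS 52.08 cm; L 57.92 cm; 2XL 62.08 cm.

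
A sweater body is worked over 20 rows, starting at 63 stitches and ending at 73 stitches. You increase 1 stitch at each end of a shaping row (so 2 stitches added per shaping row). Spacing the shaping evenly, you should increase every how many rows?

Increase every 4th row.

Stitches to add: |73 − 63| = 10.
Shaping rows needed: 10 / 2 = 5.
20 rows / 5 = every 4 rows.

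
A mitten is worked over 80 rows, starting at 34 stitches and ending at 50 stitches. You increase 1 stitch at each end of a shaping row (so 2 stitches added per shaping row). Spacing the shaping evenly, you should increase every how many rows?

Increase every 10th row.

Stitches to add: |50 − 34| = 16.
Shaping rows needed: 16 / 2 = 8.
80 rows / 8 = every 10 rows.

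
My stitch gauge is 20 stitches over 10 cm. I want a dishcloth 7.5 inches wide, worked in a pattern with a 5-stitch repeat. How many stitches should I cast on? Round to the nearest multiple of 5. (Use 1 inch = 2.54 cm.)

7.5 in = 7.5 × 2.54 = 19.05 cm.
20 / 10 = 2 sts/cm.
19.05 × 2 = 38.10 sts.
→ 40.

CO 40 sts.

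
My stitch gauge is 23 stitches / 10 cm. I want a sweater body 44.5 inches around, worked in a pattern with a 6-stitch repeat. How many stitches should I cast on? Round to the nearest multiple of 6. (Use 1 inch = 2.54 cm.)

Cast on 258 stitches.

44.5 in = 44.5 × 2.54 = 113.03 cm.
23 / 10 = 2.3 sts/cm.
113.03 × 2.3 = 259.97 sts.
→ 258.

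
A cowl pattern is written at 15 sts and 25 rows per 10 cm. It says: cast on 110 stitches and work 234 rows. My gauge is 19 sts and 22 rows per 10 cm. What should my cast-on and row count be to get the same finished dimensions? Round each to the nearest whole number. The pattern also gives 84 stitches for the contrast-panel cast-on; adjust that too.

Stitches: 110 × 19/15 = 139.33 → 139.
Rows: 234 × 22/25 = 205.92 → 206.
contrast-panel cast-on: 84 × 19/15 = 106.40 → 106.

Cast on 139 stitches; work 206 rows; contrast-panel cast-on 106 stitches.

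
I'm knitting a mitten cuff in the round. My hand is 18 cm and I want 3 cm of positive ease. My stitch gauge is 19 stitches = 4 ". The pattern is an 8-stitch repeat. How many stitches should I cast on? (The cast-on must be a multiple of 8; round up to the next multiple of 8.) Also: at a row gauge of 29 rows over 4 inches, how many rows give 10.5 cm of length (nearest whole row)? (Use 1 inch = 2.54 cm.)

Cast on 40 stitches; work 30 rows.

Finished = 18 + 3 = 21 cm.
21 cm × 1/2.54 = 8.27 inches.
19/4 = 4.75 sts per in; 8.27 × 4.75 = 39.27 sts.
Next multiple of 8 → 40.
10.5 cm = 4.13 inches; × 7.25 = 29.97 → 30 rows.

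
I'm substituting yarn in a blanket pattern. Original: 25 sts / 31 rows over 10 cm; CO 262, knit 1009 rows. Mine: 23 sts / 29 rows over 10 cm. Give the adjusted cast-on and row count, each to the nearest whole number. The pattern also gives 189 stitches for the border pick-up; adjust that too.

Cast on 241 stitches; work 944 rows; border pick-up 174 stitches.

Stitches: 262 × 23/25 = 241.04 → 241.
Rows: 1009 × 29/31 = 943.90 → 944.
border pick-up: 189 × 23/25 = 173.88 → 174.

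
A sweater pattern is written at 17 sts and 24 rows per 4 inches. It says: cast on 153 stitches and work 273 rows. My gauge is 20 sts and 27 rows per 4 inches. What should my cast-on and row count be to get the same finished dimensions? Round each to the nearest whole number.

Stitches: 153 × 20/17 = 180.00 → 180.
Rows: 273 × 27/24 = 307.12 → 307.

Cast on 180 stitches; work 307 rows.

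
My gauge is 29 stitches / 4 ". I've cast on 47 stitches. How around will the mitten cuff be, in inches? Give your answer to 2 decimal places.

29 stitches / 4 inch = 7.25 stitches per inch.
47 / 7.25 = 6.483 inches.

6.48 inches.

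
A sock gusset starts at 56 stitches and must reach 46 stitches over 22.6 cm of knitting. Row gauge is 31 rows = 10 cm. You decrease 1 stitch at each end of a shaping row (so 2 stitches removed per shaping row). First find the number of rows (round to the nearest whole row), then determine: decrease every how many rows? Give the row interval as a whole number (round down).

Decrease every 14th row.

Rows = 22.6 × 3.1 = 70.1 → 70 rows.
Stitches to remove: 10 → 5 shaping rows (at 2 st each).
70 / 5 = 14.00 → every 14 rows.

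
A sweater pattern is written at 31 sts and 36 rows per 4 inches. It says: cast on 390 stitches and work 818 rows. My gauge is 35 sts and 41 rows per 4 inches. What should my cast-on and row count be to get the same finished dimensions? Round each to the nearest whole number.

Stitches: 390 × 35/31 = 440.32 → 440.
Rows: 818 × 41/36 = 931.61 → 932.

Cast on 440 stitches; work 932 rows.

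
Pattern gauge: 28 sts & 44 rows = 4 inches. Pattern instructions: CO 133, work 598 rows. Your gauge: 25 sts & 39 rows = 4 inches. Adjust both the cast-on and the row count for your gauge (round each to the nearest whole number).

Stitches: 133 × 25/28 = 118.75 → 119.
Rows: 598 × 39/44 = 530.05 → 530.

Cast on 119 stitches; work 530 rows.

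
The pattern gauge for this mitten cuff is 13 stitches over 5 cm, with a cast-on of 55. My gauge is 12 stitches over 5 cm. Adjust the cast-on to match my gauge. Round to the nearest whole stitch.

Cast on 51 stitches.

Scale factor = 12 / 13 = 0.923.
55 × 12 / 13 = 50.77 sts.
→ 51 sts.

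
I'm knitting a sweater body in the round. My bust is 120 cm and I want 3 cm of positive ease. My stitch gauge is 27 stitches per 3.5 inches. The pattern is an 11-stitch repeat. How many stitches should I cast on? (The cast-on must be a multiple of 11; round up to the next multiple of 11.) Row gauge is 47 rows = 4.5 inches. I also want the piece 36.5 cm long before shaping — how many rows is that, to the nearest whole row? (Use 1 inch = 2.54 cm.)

Cast on 374 stitches; work 150 rows.

Finished = 120 + 3 = 123 cm.
123 cm × 1/2.54 = 48.43 inches.
27/3.5 = 7.714 sts per in; 48.43 × 7.714 = 373.57 sts.
Next multiple of 11 → 374.
36.5 cm = 14.37 inches; × 10.444 = 150.09 → 150 rows.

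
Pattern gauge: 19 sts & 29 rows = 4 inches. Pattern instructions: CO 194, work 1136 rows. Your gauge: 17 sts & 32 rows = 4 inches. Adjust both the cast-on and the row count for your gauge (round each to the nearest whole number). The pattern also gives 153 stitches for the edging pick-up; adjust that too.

Cast on 174 stitches; work 1254 rows; edging pick-up 137 stitches.

Stitches: 194 × 17/19 = 173.58 → 174.
Rows: 1136 × 32/29 = 1253.52 → 1254.
edging pick-up: 153 × 17/19 = 136.89 → 137.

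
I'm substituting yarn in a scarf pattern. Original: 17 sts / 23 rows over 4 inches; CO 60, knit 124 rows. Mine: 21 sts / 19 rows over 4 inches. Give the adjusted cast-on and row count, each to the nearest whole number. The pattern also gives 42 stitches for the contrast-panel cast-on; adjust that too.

Cast on 74 stitches; work 102 rows; contrast-panel cast-on 52 stitches.

Stitches: 60 × 21/17 = 74.12 → 74.
Rows: 124 × 19/23 = 102.43 → 102.
contrast-panel cast-on: 42 × 21/17 = 51.88 → 52.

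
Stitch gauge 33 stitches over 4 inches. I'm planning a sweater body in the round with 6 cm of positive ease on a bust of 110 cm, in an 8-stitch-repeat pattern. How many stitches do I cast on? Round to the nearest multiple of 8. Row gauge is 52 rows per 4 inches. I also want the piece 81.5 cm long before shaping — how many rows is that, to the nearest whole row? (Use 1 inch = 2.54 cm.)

Cast on 376 stitches; work 417 rows.

Finished = 110 + 6 = 116 cm.
116 cm × 1/2.54 = 45.67 inches.
33/4 = 8.25 sts per in; 45.67 × 8.25 = 376.77 sts.
Nearest multiple of 8 → 376.
81.5 cm = 32.09 inches; × 13 = 417.13 → 417 rows.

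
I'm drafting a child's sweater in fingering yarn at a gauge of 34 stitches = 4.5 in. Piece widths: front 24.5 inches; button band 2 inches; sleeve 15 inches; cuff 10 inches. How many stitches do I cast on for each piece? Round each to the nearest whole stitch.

front 185; button band 15; sleeve 113; cuff 76.

Rate = 34/4.5 = 7.556 sts per in.
front: 24.5 × 7.556 = 185.11 → 185.
button band: 2 × 7.556 = 15.11 → 15.
sleeve: 15 × 7.556 = 113.33 → 113.
cuff: 10 × 7.556 = 75.56 → 76.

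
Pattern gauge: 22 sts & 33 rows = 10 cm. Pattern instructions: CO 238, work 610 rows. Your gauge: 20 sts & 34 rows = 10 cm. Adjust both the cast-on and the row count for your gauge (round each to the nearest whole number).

Stitches: 238 × 20/22 = 216.36 → 216.
Rows: 610 × 34/33 = 628.48 → 628.

Cast on 216 stitches; work 628 rows.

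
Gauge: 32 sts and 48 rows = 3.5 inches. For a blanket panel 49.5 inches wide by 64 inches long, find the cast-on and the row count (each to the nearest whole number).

Stitch gauge = 32/3.5 = 9.143 sts/in; 49.5 × 9.143 = 452.57 → 453 sts.
Row gauge = 48/3.5 = 13.714 rows/in; 64 × 13.714 = 877.71 → 878 rows.

Cast on 453 stitches and work 878 rows.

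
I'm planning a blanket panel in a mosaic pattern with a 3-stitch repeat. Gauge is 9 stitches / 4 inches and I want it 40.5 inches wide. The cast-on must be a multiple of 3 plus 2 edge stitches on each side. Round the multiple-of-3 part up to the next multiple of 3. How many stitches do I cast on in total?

9 / 4 = 2.25 sts per inch.
40.5 × 2.25 = 91.12 sts.
Less 4 edge sts → 87.12 for the repeat.
Next multiple of 3: 90.
Add back 4 edge sts → 94.

94 stitches.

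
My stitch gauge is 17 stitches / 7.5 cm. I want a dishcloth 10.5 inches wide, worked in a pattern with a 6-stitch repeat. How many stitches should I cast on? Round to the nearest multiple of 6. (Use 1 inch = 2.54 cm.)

Cast on 60 stitches.

10.5 in = 10.5 × 2.54 = 26.67 cm.
17 / 7.5 = 2.267 sts/cm.
26.67 × 2.267 = 60.45 sts.
→ 60.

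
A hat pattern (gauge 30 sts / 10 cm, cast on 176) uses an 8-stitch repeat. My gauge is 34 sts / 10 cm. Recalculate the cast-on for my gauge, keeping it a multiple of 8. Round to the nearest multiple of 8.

176 × 34 / 30 = 199.47.
Nearest multiple of 8: 200.

CO 200 sts.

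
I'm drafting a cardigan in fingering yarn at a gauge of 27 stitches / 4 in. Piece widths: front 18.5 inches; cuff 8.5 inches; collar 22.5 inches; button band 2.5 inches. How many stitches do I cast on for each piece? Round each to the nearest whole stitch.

front 125; cuff 57; collar 152; button band 17.

Rate = 27/4 = 6.75 sts per in.
front: 18.5 × 6.75 = 124.88 → 125.
cuff: 8.5 × 6.75 = 57.38 → 57.
collar: 22.5 × 6.75 = 151.88 → 152.
button band: 2.5 × 6.75 = 16.88 → 17.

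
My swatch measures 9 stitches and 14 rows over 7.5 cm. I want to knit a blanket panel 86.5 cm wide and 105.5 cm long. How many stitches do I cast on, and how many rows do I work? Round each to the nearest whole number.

Stitch gauge = 9/7.5 = 1.2 sts/cm; 86.5 × 1.2 = 103.80 → 104 sts.
Row gauge = 14/7.5 = 1.867 rows/cm; 105.5 × 1.867 = 196.93 → 197 rows.

Cast on 104 stitches and work 197 rows.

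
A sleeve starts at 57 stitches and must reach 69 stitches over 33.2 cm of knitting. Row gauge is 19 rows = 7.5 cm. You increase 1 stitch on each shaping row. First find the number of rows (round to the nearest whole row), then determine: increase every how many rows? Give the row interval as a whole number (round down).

Rows = 33.2 × 2.533 = 84.1 → 84 rows.
Stitches to add: 12 → 12 shaping rows (at 1 st each).
84 / 12 = 7.00 → every 7 rows.

Increase every 7th row.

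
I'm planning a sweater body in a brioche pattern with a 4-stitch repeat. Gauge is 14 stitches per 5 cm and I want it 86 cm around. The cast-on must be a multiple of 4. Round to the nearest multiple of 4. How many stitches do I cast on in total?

14 / 5 = 2.8 sts per cm.
86 × 2.8 = 240.80 sts.
Nearest multiple of 4: 240.

CO 240 sts.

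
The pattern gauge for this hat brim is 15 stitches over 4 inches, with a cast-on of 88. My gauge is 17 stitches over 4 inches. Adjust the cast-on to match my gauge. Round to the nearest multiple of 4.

Scale factor = 17 / 15 = 1.133.
88 × 17 / 15 = 99.73 sts.
→ 100 sts.

Cast on 100 stitches.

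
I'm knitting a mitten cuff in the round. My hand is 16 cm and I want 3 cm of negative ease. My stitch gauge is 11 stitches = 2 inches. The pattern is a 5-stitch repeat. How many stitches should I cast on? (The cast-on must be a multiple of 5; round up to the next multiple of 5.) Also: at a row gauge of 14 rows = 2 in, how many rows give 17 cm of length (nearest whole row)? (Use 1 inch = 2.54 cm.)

Finished = 16 − 3 = 13 cm.
13 cm × 1/2.54 = 5.12 inches.
11/2 = 5.5 sts per in; 5.12 × 5.5 = 28.15 sts.
Next multiple of 5 → 30.
17 cm = 6.69 inches; × 7 = 46.85 → 47 rows.

Cast on 30 stitches; work 47 rows.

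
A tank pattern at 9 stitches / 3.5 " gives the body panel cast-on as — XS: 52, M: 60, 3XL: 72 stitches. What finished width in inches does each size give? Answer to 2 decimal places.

XS 20.22 inches; M 23.33 inches; 3XL 28.00 inches.

9/3.5 = 2.571 sts per in.
XS: 52 / 2.571 = 20.222 → 20.22 in.
M: 60 / 2.571 = 23.333 → 23.33 in.
3XL: 72 / 2.571 = 28.000 → 28.00 in.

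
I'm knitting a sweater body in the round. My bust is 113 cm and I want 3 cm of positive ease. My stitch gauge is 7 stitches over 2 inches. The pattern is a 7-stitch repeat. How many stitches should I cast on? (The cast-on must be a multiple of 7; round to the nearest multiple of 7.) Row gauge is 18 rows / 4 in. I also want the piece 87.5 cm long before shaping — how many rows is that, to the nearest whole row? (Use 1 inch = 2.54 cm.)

Cast on 161 stitches; work 155 rows.

Finished = 113 + 3 = 116 cm.
116 cm × 1/2.54 = 45.67 inches.
7/2 = 3.5 sts per in; 45.67 × 3.5 = 159.84 sts.
Nearest multiple of 7 → 161.
87.5 cm = 34.45 inches; × 4.5 = 155.02 → 155 rows.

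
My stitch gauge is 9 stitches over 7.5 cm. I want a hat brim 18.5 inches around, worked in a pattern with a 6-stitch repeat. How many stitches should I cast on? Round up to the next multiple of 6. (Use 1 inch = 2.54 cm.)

18.5 in = 18.5 × 2.54 = 46.99 cm.
9 / 7.5 = 1.2 sts/cm.
46.99 × 1.2 = 56.39 sts.
→ 60.

60 stitches.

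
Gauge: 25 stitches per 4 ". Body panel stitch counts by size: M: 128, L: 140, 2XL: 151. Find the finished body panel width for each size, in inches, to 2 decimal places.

25/4 = 6.25 sts per in.
M: 128 / 6.25 = 20.480 → 20.48 in.
L: 140 / 6.25 = 22.400 → 22.40 in.
2XL: 151 / 6.25 = 24.160 → 24.16 in.

M 20.48 inches; L 22.40 inches; 2XL 24.16 inches.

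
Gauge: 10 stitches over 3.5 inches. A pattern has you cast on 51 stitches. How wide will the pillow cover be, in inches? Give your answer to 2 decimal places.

17.85 inches.

10 stitches / 3.5 inch = 2.857 stitches per inch.
51 / 2.857 = 17.850 inches.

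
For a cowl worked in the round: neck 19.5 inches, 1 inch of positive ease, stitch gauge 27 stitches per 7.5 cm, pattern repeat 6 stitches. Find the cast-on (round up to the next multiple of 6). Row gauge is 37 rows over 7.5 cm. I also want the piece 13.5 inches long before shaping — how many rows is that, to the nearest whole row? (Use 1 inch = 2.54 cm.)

Cast on 192 stitches; work 169 rows.

Finished = 19.5 + 1 = 20.5 inches.
20.5 inches × 2.54 = 52.07 cm.
27/7.5 = 3.6 sts per cm; 52.07 × 3.6 = 187.45 sts.
Next multiple of 6 → 192.
13.5 inches = 34.29 cm; × 4.933 = 169.16 → 169 rows.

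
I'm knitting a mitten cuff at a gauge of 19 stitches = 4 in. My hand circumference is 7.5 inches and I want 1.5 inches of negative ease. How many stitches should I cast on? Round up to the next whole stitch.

CO 29 sts.

Finished = 7.5 − 1.5 = 6 in.
19 / 4 = 4.75 sts per inch.
6.00 × 4.75 = 28.50 sts.
→ 29 sts.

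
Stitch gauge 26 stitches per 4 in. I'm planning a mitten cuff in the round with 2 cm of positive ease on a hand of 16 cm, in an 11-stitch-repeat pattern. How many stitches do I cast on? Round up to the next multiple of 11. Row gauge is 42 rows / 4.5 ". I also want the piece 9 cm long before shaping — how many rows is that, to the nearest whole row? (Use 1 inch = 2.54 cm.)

Finished = 16 + 2 = 18 cm.
18 cm × 1/2.54 = 7.09 inches.
26/4 = 6.5 sts per in; 7.09 × 6.5 = 46.06 sts.
Next multiple of 11 → 55.
9 cm = 3.54 inches; × 9.333 = 33.07 → 33 rows.

Cast on 55 stitches; work 33 rows.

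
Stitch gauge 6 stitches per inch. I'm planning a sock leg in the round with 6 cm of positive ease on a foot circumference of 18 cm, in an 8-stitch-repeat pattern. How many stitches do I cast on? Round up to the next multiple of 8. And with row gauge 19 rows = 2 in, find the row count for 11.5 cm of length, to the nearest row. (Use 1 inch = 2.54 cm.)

Finished = 18 + 6 = 24 cm.
24 cm × 1/2.54 = 9.45 inches.
6/1 = 6 sts per in; 9.45 × 6 = 56.69 sts.
Next multiple of 8 → 64.
11.5 cm = 4.53 inches; × 9.5 = 43.01 → 43 rows.

Cast on 64 stitches; work 43 rows.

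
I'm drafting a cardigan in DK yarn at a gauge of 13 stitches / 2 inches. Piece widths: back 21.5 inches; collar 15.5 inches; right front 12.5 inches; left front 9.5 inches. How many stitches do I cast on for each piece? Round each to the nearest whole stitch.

back 140; collar 101; right front 81; left front 62.

Rate = 13/2 = 6.5 sts per in.
back: 21.5 × 6.5 = 139.75 → 140.
collar: 15.5 × 6.5 = 100.75 → 101.
right front: 12.5 × 6.5 = 81.25 → 81.
left front: 9.5 × 6.5 = 61.75 → 62.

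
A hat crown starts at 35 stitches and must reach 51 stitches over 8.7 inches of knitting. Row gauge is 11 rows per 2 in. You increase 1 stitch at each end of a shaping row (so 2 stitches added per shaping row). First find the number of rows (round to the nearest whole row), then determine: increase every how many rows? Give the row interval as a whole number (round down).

Rows = 8.7 × 5.5 = 47.8 → 48 rows.
Stitches to add: 16 → 8 shaping rows (at 2 st each).
48 / 8 = 6.00 → every 6 rows.

Increase every 6th row.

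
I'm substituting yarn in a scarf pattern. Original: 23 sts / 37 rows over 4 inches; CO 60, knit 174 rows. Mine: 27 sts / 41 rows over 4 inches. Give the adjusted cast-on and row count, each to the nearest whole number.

Cast on 70 stitches; work 193 rows.

Stitches: 60 × 27/23 = 70.43 → 70.
Rows: 174 × 41/37 = 192.81 → 193.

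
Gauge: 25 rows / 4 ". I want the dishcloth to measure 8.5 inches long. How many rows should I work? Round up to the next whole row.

25 rows / 4 in = 6.25 rows per inch.
8.5 × 6.25 = 53.12 rows.
Round up → 54.

Knit 54 rows.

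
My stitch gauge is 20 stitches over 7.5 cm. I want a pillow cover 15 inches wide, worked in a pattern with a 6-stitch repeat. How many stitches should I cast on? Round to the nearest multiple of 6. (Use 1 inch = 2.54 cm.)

15 in = 15 × 2.54 = 38.10 cm.
20 / 7.5 = 2.667 sts/cm.
38.10 × 2.667 = 101.60 sts.
→ 102.

102 stitches.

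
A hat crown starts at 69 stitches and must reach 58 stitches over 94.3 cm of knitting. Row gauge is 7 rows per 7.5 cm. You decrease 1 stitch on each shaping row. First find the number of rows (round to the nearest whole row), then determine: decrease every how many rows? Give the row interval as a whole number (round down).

Decrease every 8th row.

Rows = 94.3 × 0.933 = 88.0 → 88 rows.
Stitches to remove: 11 → 11 shaping rows (at 1 st each).
88 / 11 = 8.00 → every 8 rows.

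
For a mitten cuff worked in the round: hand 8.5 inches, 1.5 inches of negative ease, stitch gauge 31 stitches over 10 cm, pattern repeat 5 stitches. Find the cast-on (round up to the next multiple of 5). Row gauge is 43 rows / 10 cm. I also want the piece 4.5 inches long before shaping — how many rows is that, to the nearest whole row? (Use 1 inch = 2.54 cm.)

Finished = 8.5 − 1.5 = 7 inches.
7 inches × 2.54 = 17.78 cm.
31/10 = 3.1 sts per cm; 17.78 × 3.1 = 55.12 sts.
Next multiple of 5 → 60.
4.5 inches = 11.43 cm; × 4.3 = 49.15 → 49 rows.

Cast on 60 stitches; work 49 rows.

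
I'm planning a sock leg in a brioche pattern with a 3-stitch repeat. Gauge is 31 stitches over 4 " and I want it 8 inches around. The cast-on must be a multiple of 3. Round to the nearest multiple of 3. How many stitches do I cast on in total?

31 / 4 = 7.75 sts per inch.
8 × 7.75 = 62.00 sts.
Nearest multiple of 3: 63.

Cast on 63 stitches.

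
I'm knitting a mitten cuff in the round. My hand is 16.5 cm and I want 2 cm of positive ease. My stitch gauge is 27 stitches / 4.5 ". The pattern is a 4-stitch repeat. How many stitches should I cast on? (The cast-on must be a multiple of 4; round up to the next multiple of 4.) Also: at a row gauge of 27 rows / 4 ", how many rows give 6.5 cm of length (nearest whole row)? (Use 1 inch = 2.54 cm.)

Cast on 44 stitches; work 17 rows.

Finished = 16.5 + 2 = 18.5 cm.
18.5 cm × 1/2.54 = 7.28 inches.
27/4.5 = 6 sts per in; 7.28 × 6 = 43.70 sts.
Next multiple of 4 → 44.
6.5 cm = 2.56 inches; × 6.75 = 17.27 → 17 rows.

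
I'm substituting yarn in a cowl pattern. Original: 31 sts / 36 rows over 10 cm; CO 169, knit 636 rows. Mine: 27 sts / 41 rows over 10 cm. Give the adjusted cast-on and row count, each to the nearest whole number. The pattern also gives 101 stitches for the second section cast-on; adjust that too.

Cast on 147 stitches; work 724 rows; second section cast-on 88 stitches.

Stitches: 169 × 27/31 = 147.19 → 147.
Rows: 636 × 41/36 = 724.33 → 724.
second section cast-on: 101 × 27/31 = 87.97 → 88.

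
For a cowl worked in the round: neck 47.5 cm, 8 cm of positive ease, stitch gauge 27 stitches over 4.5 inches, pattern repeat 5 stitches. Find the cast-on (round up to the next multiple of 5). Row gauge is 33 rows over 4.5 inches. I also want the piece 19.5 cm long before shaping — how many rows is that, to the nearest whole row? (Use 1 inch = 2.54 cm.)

Finished = 47.5 + 8 = 55.5 cm.
55.5 cm × 1/2.54 = 21.85 inches.
27/4.5 = 6 sts per in; 21.85 × 6 = 131.10 sts.
Next multiple of 5 → 135.
19.5 cm = 7.68 inches; × 7.333 = 56.30 → 56 rows.

Cast on 135 stitches; work 56 rows.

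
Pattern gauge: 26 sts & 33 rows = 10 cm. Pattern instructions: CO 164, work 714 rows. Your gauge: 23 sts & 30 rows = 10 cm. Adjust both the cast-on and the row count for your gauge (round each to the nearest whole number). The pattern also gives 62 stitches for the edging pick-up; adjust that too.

Cast on 145 stitches; work 649 rows; edging pick-up 55 stitches.

Stitches: 164 × 23/26 = 145.08 → 145.
Rows: 714 × 30/33 = 649.09 → 649.
edging pick-up: 62 × 23/26 = 54.85 → 55.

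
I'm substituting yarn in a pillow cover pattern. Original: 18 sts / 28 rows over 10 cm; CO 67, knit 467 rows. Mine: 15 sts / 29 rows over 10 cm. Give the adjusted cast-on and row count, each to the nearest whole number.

Cast on 56 stitches; work 484 rows.

Stitches: 67 × 15/18 = 55.83 → 56.
Rows: 467 × 29/28 = 483.68 → 484.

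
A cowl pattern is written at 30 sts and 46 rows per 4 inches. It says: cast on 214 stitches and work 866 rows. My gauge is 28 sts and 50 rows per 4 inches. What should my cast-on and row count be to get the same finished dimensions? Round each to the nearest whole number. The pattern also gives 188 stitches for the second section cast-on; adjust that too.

Stitches: 214 × 28/30 = 199.73 → 200.
Rows: 866 × 50/46 = 941.30 → 941.
second section cast-on: 188 × 28/30 = 175.47 → 175.

Cast on 200 stitches; work 941 rows; second section cast-on 175 stitches.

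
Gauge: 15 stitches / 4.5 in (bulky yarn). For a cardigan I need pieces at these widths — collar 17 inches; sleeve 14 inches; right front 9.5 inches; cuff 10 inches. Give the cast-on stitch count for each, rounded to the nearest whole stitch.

collar 57; sleeve 47; right front 32; cuff 33.

Rate = 15/4.5 = 3.333 sts per in.
collar: 17 × 3.333 = 56.67 → 57.
sleeve: 14 × 3.333 = 46.67 → 47.
right front: 9.5 × 3.333 = 31.67 → 32.
cuff: 10 × 3.333 = 33.33 → 33.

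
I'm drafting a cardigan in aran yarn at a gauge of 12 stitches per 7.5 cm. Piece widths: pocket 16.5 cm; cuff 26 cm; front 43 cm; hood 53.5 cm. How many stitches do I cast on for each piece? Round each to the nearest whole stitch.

Rate = 12/7.5 = 1.6 sts per cm.
pocket: 16.5 × 1.6 = 26.40 → 26.
cuff: 26 × 1.6 = 41.60 → 42.
front: 43 × 1.6 = 68.80 → 69.
hood: 53.5 × 1.6 = 85.60 → 86.

pocket 26; cuff 42; front 69; hood 86.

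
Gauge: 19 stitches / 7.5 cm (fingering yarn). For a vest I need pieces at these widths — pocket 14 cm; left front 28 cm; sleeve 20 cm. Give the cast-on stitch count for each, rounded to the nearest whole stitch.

pocket 35; left front 71; sleeve 51.

Rate = 19/7.5 = 2.533 sts per cm.
pocket: 14 × 2.533 = 35.47 → 35.
left front: 28 × 2.533 = 70.93 → 71.
sleeve: 20 × 2.533 = 50.67 → 51.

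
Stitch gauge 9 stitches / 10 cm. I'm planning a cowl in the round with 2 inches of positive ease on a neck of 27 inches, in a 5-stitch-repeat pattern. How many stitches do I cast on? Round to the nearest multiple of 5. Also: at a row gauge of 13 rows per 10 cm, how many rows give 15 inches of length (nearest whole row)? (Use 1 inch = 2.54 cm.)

Cast on 65 stitches; work 50 rows.

Finished = 27 + 2 = 29 inches.
29 inches × 2.54 = 73.66 cm.
9/10 = 0.9 sts per cm; 73.66 × 0.9 = 66.29 sts.
Nearest multiple of 5 → 65.
15 inches = 38.10 cm; × 1.3 = 49.53 → 50 rows.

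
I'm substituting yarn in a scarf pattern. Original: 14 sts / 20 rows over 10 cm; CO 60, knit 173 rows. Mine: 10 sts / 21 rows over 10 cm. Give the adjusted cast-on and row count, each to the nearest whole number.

Stitches: 60 × 10/14 = 42.86 → 43.
Rows: 173 × 21/20 = 181.65 → 182.

Cast on 43 stitches; work 182 rows.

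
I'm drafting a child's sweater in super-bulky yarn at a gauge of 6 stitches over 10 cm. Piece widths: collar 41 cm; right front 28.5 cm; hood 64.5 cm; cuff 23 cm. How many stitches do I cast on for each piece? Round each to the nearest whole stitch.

collar 25; right front 17; hood 39; cuff 14.

Rate = 6/10 = 0.6 sts per cm.
collar: 41 × 0.6 = 24.60 → 25.
right front: 28.5 × 0.6 = 17.10 → 17.
hood: 64.5 × 0.6 = 38.70 → 39.
cuff: 23 × 0.6 = 13.80 → 14.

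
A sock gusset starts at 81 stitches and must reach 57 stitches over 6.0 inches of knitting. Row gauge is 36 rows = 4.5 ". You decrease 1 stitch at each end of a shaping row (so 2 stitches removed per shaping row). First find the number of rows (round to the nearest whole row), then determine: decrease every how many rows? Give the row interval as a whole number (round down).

Decrease every 4th row.

Rows = 6.0 × 8 = 48.0 → 48 rows.
Stitches to remove: 24 → 12 shaping rows (at 2 st each).
48 / 12 = 4.00 → every 4 rows.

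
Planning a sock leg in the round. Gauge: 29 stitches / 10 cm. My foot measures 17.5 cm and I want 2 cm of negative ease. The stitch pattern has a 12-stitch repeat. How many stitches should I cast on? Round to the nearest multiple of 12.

Finished = 17.5 − 2 = 15.5 cm.
29 / 10 = 2.9 sts/cm.
15.5 × 2.9 = 44.95 sts.
Nearest multiple of 12: 48.

Cast on 48 stitches.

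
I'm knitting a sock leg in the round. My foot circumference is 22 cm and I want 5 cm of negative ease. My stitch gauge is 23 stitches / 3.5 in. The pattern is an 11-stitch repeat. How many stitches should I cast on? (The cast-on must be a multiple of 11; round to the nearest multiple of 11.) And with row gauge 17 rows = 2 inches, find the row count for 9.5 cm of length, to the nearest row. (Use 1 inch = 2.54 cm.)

Cast on 44 stitches; work 32 rows.

Finished = 22 − 5 = 17 cm.
17 cm × 1/2.54 = 6.69 inches.
23/3.5 = 6.571 sts per in; 6.69 × 6.571 = 43.98 sts.
Nearest multiple of 11 → 44.
9.5 cm = 3.74 inches; × 8.5 = 31.79 → 32 rows.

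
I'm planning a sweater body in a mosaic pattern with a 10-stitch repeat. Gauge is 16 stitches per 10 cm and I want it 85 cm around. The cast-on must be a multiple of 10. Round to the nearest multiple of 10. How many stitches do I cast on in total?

CO 140 sts.

16 / 10 = 1.6 sts per cm.
85 × 1.6 = 136.00 sts.
Nearest multiple of 10: 140.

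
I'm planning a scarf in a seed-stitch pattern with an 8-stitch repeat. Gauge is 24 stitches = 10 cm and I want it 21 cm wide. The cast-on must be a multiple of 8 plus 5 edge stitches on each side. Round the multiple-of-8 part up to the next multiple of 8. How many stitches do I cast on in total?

CO 58 sts.

24 / 10 = 2.4 sts per cm.
21 × 2.4 = 50.40 sts.
Less 10 edge sts → 40.40 for the repeat.
Next multiple of 8: 48.
Add back 10 edge sts → 58.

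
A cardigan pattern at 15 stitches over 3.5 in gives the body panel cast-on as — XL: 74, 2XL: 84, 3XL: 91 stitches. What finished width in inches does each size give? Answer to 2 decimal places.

XL 17.27 inches; 2XL 19.60 inches; 3XL 21.23 inches.

15/3.5 = 4.286 sts per in.
XL: 74 / 4.286 = 17.267 → 17.27 in.
2XL: 84 / 4.286 = 19.600 → 19.60 in.
3XL: 91 / 4.286 = 21.233 → 21.23 in.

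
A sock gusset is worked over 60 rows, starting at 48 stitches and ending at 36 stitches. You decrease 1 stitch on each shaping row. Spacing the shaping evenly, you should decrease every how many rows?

Stitches to remove: |36 − 48| = 12.
Shaping rows needed: 12 / 1 = 12.
60 rows / 12 = every 5 rows.

Decrease every 5th row.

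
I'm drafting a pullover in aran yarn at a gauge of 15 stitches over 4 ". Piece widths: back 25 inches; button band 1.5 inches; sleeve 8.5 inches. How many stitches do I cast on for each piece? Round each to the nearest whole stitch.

back 94; button band 6; sleeve 32.

Rate = 15/4 = 3.75 sts per in.
back: 25 × 3.75 = 93.75 → 94.
button band: 1.5 × 3.75 = 5.62 → 6.
sleeve: 8.5 × 3.75 = 31.88 → 32.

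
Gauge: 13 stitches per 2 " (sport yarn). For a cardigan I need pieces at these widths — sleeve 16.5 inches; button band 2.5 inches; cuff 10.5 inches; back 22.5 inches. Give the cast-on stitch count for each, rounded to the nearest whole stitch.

Rate = 13/2 = 6.5 sts per in.
sleeve: 16.5 × 6.5 = 107.25 → 107.
button band: 2.5 × 6.5 = 16.25 → 16.
cuff: 10.5 × 6.5 = 68.25 → 68.
back: 22.5 × 6.5 = 146.25 → 146.

sleeve 107; button band 16; cuff 68; back 146.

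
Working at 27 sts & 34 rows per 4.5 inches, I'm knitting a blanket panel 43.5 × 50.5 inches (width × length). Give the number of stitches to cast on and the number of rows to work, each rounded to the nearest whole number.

Stitch gauge = 27/4.5 = 6 sts/in; 43.5 × 6 = 261.00 → 261 sts.
Row gauge = 34/4.5 = 7.556 rows/in; 50.5 × 7.556 = 381.56 → 382 rows.

Cast on 261 stitches and work 382 rows.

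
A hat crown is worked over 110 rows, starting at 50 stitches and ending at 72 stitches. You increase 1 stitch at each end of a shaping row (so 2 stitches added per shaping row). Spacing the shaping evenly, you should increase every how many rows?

Increase every 10th row.

Stitches to add: |72 − 50| = 22.
Shaping rows needed: 22 / 2 = 11.
110 rows / 11 = every 10 rows.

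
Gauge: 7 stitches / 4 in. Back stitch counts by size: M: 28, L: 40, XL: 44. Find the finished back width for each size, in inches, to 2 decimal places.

7/4 = 1.75 sts per in.
M: 28 / 1.75 = 16.000 → 16.00 in.
L: 40 / 1.75 = 22.857 → 22.86 in.
XL: 44 / 1.75 = 25.143 → 25.14 in.

M 16.00 inches; L 22.86 inches; XL 25.14 inches.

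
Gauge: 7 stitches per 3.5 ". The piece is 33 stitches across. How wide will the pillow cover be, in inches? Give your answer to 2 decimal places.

7 stitches / 3.5 inch = 2 stitches per inch.
33 / 2 = 16.500 inches.

16.50 inches.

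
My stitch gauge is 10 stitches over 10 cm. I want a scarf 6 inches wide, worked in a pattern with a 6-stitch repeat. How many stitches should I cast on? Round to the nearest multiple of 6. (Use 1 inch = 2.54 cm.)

Cast on 18 stitches.

6 in = 6 × 2.54 = 15.24 cm.
10 / 10 = 1 sts/cm.
15.24 × 1 = 15.24 sts.
→ 18.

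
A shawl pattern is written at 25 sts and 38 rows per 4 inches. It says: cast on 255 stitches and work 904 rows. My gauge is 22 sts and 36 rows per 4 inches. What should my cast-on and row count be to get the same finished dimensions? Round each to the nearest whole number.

Stitches: 255 × 22/25 = 224.40 → 224.
Rows: 904 × 36/38 = 856.42 → 856.

Cast on 224 stitches; work 856 rows.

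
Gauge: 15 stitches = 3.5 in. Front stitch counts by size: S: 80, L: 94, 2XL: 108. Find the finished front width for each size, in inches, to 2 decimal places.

S 18.67 inches; L 21.93 inches; 2XL 25.20 inches.

15/3.5 = 4.286 sts per in.
S: 80 / 4.286 = 18.667 → 18.67 in.
L: 94 / 4.286 = 21.933 → 21.93 in.
2XL: 108 / 4.286 = 25.200 → 25.20 in.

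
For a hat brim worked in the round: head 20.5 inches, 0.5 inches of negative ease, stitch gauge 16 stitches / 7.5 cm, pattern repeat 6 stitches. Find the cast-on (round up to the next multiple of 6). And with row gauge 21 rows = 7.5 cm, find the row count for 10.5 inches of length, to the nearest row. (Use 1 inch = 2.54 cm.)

Cast on 114 stitches; work 75 rows.

Finished = 20.5 − 0.5 = 20 inches.
20 inches × 2.54 = 50.80 cm.
16/7.5 = 2.133 sts per cm; 50.80 × 2.133 = 108.37 sts.
Next multiple of 6 → 114.
10.5 inches = 26.67 cm; × 2.8 = 74.68 → 75 rows.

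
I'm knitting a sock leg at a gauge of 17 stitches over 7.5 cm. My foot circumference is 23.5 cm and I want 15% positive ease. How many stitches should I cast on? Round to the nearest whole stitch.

61 stitches.

Finished = 23.5 × 1.15 = 27.02 cm.
17 / 7.5 = 2.267 sts per cm.
27.02 × 2.267 = 61.26 sts.
→ 61 sts.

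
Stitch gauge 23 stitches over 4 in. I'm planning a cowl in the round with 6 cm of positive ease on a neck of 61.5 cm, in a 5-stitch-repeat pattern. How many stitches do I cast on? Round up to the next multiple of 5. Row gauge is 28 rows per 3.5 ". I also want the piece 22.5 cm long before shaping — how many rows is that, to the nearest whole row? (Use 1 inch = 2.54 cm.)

Cast on 155 stitches; work 71 rows.

Finished = 61.5 + 6 = 67.5 cm.
67.5 cm × 1/2.54 = 26.57 inches.
23/4 = 5.75 sts per in; 26.57 × 5.75 = 152.81 sts.
Next multiple of 5 → 155.
22.5 cm = 8.86 inches; × 8 = 70.87 → 71 rows.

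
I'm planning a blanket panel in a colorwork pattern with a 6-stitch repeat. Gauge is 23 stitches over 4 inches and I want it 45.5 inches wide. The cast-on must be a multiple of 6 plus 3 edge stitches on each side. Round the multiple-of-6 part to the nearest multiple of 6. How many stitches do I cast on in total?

CO 264 sts.

23 / 4 = 5.75 sts per inch.
45.5 × 5.75 = 261.62 sts.
Less 6 edge sts → 255.62 for the repeat.
Nearest multiple of 6: 258.
Add back 6 edge sts → 264.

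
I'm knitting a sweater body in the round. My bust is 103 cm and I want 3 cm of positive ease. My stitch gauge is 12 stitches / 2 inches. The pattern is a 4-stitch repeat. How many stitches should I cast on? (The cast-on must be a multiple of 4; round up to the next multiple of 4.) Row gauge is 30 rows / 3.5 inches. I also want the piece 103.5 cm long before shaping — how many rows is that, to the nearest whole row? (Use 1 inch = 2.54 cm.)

Cast on 252 stitches; work 349 rows.

Finished = 103 + 3 = 106 cm.
106 cm × 1/2.54 = 41.73 inches.
12/2 = 6 sts per in; 41.73 × 6 = 250.39 sts.
Next multiple of 4 → 252.
103.5 cm = 40.75 inches; × 8.571 = 349.27 → 349 rows.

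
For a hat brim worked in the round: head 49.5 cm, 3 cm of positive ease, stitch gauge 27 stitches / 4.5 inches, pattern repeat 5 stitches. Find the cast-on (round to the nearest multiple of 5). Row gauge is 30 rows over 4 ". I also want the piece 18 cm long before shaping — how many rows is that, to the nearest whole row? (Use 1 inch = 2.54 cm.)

Cast on 125 stitches; work 53 rows.

Finished = 49.5 + 3 = 52.5 cm.
52.5 cm × 1/2.54 = 20.67 inches.
27/4.5 = 6 sts per in; 20.67 × 6 = 124.02 sts.
Nearest multiple of 5 → 125.
18 cm = 7.09 inches; × 7.5 = 53.15 → 53 rows.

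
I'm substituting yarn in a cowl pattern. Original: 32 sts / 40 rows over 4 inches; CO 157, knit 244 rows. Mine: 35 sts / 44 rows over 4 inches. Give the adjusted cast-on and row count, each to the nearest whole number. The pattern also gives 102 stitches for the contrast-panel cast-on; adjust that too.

Stitches: 157 × 35/32 = 171.72 → 172.
Rows: 244 × 44/40 = 268.40 → 268.
contrast-panel cast-on: 102 × 35/32 = 111.56 → 112.

Cast on 172 stitches; work 268 rows; contrast-panel cast-on 112 stitches.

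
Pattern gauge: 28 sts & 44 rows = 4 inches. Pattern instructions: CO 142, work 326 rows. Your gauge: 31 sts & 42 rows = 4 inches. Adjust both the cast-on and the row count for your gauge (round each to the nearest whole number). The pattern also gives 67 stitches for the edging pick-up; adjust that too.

Cast on 157 stitches; work 311 rows; edging pick-up 74 stitches.

Stitches: 142 × 31/28 = 157.21 → 157.
Rows: 326 × 42/44 = 311.18 → 311.
edging pick-up: 67 × 31/28 = 74.18 → 74.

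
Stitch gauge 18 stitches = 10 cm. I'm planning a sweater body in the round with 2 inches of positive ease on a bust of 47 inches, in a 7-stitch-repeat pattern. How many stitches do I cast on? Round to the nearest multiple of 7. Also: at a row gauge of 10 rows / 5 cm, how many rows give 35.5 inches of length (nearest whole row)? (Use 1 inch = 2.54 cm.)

Cast on 224 stitches; work 180 rows.

Finished = 47 + 2 = 49 inches.
49 inches × 2.54 = 124.46 cm.
18/10 = 1.8 sts per cm; 124.46 × 1.8 = 224.03 sts.
Nearest multiple of 7 → 224.
35.5 inches = 90.17 cm; × 2 = 180.34 → 180 rows.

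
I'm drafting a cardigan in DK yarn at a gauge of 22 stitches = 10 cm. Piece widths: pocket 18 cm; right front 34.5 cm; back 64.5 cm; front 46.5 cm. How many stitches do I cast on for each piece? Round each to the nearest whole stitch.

pocket 40; right front 76; back 142; front 102.

Rate = 22/10 = 2.2 sts per cm.
pocket: 18 × 2.2 = 39.60 → 40.
right front: 34.5 × 2.2 = 75.90 → 76.
back: 64.5 × 2.2 = 141.90 → 142.
front: 46.5 × 2.2 = 102.30 → 102.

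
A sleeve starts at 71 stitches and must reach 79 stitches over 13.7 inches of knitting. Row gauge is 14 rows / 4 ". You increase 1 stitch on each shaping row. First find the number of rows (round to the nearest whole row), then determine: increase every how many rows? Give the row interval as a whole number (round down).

Increase every 6th row.

Rows = 13.7 × 3.5 = 47.9 → 48 rows.
Stitches to add: 8 → 8 shaping rows (at 1 st each).
48 / 8 = 6.00 → every 6 rows.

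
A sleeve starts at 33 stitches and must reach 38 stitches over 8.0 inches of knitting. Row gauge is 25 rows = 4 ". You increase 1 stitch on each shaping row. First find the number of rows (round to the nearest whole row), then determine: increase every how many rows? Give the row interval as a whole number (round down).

Rows = 8.0 × 6.25 = 50.0 → 50 rows.
Stitches to add: 5 → 5 shaping rows (at 1 st each).
50 / 5 = 10.00 → every 10 rows.

Increase every 10th row.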